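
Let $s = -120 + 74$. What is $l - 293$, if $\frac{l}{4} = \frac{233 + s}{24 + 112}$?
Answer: $- \frac{575}{2} \approx -287.5$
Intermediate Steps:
$s = -46$
$l = \frac{11}{2}$ ($l = 4 \frac{233 - 46}{24 + 112} = 4 \cdot \frac{187}{136} = 4 \cdot 187 \cdot \frac{1}{136} = 4 \cdot \frac{11}{8} = \frac{11}{2} \approx 5.5$)
$l - 293 = \frac{11}{2} - 293 = - \frac{575}{2}$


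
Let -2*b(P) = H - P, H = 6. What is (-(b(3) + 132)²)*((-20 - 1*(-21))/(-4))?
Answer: 68121/16 ≈ 4257.6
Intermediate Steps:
b(P) = -3 + P/2 (b(P) = -(6 - P)/2 = -3 + P/2)
(-(b(3) + 132)²)*((-20 - 1*(-21))/(-4)) = (-((-3 + (½)*3) + 132)²)*((-20 - 1*(-21))/(-4)) = (-((-3 + 3/2) + 132)²)*((-20 + 21)*(-¼)) = (-(-3/2 + 132)²)*(1*(-¼)) = -(261/2)²*(-¼) = -1*68121/4*(-¼) = -68121/4*(-¼) = 68121/16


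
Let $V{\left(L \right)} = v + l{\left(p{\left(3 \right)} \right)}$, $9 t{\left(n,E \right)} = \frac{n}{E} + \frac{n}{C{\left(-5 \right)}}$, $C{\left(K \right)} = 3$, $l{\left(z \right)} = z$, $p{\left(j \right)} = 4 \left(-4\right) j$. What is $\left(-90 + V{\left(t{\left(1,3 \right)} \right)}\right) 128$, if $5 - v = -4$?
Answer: $-16512$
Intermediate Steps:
$p{\left(j \right)} = - 16 j$
$v = 9$ ($v = 5 - -4 = 5 + 4 = 9$)
$t{\left(n,E \right)} = \frac{n}{27} + \frac{n}{9 E}$ ($t{\left(n,E \right)} = \frac{\frac{n}{E} + \frac{n}{3}}{9} = \frac{\frac{n}{3} + \frac{n}{E}}{9} = \frac{n}{27} + \frac{n}{9 E}$)
$V{\left(L \right)} = -39$ ($V{\left(L \right)} = 9 - 48 = -39$)
$\left(-90 + V{\left(t{\left(1,3 \right)} \right)}\right) 128 = \left(-90 - 39\right) 128 = \left(-129\right) 128 = -16512$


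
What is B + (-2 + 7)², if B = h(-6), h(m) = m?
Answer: 19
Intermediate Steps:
B = -6
B + (-2 + 7)² = -6 + (-2 + 7)² = -6 + 5² = -6 + 25 = 19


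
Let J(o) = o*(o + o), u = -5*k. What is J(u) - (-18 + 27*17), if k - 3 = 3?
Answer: 1359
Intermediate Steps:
k = 6 (k = 3 + 3 = 6)
u = -30 (u = -5*6 = -30)
J(o) = 2*o² (J(o) = o*(2*o) = 2*o²)
J(u) - (-18 + 27*17) = 2*(-30)² - (-18 + 27*17) = 2*900 - (-18 + 459) = 1800 - 1*441 = 1800 - 441 = 1359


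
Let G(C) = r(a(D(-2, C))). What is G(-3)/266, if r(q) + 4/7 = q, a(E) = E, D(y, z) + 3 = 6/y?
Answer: -23/931 ≈ -0.024705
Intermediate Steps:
D(y, z) = -3 + 6/y
r(q) = -4/7 + q
G(C) = -46/7 (G(C) = -4/7 + (-3 + 6/(-2)) = -4/7 + (-3 + 6*(-1/2)) = -4/7 + (-3 - 3) = -4/7 - 6 = -46/7)
G(-3)/266 = -46/7/266 = -46/7*1/266 = -23/931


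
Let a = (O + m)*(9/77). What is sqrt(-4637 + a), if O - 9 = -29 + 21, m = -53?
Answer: I*sqrt(27528809)/77 ≈ 68.14*I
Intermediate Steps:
O = 1 (O = 9 + (-29 + 21) = 9 - 8 = 1)
a = -468/77 (a = (1 - 53)*(9/77) = -468/77 ≈ -6.0779)
sqrt(-4637 + a) = sqrt(-4637 - 468/77) = sqrt(-357517/77) = I*sqrt(27528809)/77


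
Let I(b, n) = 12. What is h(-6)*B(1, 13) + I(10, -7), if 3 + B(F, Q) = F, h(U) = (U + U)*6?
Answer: 156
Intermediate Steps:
h(U) = 12*U (h(U) = (2*U)*6 = 12*U)
B(F, Q) = -3 + F
h(-6)*B(1, 13) + I(10, -7) = (12*(-6))*(-3 + 1) + 12 = -72*(-2) + 12 = 144 + 12 = 156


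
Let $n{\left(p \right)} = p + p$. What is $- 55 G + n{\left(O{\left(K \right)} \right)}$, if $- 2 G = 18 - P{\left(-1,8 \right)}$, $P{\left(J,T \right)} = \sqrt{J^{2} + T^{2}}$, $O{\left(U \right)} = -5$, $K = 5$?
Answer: $485 - \frac{55 \sqrt{65}}{2} \approx 263.29$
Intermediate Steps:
$n{\left(p \right)} = 2 p$
$G = -9 + \frac{\sqrt{65}}{2}$ ($G = - \frac{18 - \sqrt{\left(-1\right)^{2} + 8^{2}}}{2} = - \frac{18 - \sqrt{1 + 64}}{2} = - \frac{18 - \sqrt{65}}{2} = -9 + \frac{\sqrt{65}}{2} \approx -4.9689$)
$- 55 G + n{\left(O{\left(K \right)} \right)} = - 55 \left(-9 + \frac{\sqrt{65}}{2}\right) + 2 \left(-5\right) = \left(495 - \frac{55 \sqrt{65}}{2}\right) - 10 = 485 - \frac{55 \sqrt{65}}{2}$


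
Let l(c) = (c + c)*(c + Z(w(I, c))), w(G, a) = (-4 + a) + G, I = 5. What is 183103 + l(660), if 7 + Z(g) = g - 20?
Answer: 1891183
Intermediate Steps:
w(G, a) = -4 + G + a
Z(g) = -27 + g (Z(g) = -7 + (g - 20) = -7 + (-20 + g) = -27 + g)
l(c) = 2*c*(-26 + 2*c) (l(c) = (c + c)*(c + (-27 + (-4 + 5 + c))) = (2*c)*(c + (-27 + (1 + c))) = (2*c)*(c + (-26 + c)) = (2*c)*(-26 + 2*c) = 2*c*(-26 + 2*c))
183103 + l(660) = 183103 + 4*660*(-13 + 660) = 183103 + 4*660*647 = 183103 + 1708080 = 1891183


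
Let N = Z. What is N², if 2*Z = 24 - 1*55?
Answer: 961/4 ≈ 240.25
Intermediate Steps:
Z = -31/2 (Z = (24 - 1*55)/2 = (24 - 55)/2 = (½)*(-31) = -31/2 ≈ -15.500)
N = -31/2 ≈ -15.500
N² = (-31/2)² = 961/4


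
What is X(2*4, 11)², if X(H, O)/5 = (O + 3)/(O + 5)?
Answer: 1225/64 ≈ 19.141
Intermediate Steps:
X(H, O) = 5*(3 + O)/(5 + O) (X(H, O) = 5*((O + 3)/(O + 5)) = 5*((3 + O)/(5 + O)) = 5*(3 + O)/(5 + O))
X(2*4, 11)² = (5*(3 + 11)/(5 + 11))² = (5*14/16)² = (5*(1/16)*14)² = (35/8)² = 1225/64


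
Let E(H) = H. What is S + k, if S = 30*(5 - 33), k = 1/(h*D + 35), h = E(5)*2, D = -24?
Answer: -172201/205 ≈ -840.00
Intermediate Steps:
h = 10 (h = 5*2 = 10)
k = -1/205 (k = 1/(10*(-24) + 35) = 1/(-240 + 35) = 1/(-205) = -1/205 ≈ -0.0048781)
S = -840 (S = 30*(-28) = -840)
S + k = -840 - 1/205 = -172201/205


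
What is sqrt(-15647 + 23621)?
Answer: 3*sqrt(886) ≈ 89.297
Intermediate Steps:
sqrt(-15647 + 23621) = sqrt(7974) = 3*sqrt(886)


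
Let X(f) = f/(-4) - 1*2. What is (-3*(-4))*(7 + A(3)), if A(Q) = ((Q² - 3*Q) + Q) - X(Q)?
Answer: 153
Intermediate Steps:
X(f) = -2 - f/4 (X(f) = f*(-¼) - 2 = -f/4 - 2 = -2 - f/4)
A(Q) = 2 + Q² - 7*Q/4 (A(Q) = ((Q² - 3*Q) + Q) - (-2 - Q/4) = (Q² - 2*Q) + (2 + Q/4) = 2 + Q² - 7*Q/4)
(-3*(-4))*(7 + A(3)) = (-3*(-4))*(7 + (2 + 3² - 7/4*3)) = 12*(7 + (2 + 9 - 21/4)) = 12*(7 + 23/4) = 12*(51/4) = 153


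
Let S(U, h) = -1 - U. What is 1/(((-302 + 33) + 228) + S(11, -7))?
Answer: -1/53 ≈ -0.018868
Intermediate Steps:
1/(((-302 + 33) + 228) + S(11, -7)) = 1/(((-302 + 33) + 228) + (-1 - 1*11)) = 1/((-269 + 228) + (-1 - 11)) = 1/(-41 - 12) = 1/(-53) = -1/53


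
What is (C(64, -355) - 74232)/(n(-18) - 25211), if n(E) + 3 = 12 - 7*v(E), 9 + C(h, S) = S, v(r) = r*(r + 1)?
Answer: 18649/6836 ≈ 2.7281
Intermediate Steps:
v(r) = r*(1 + r)
C(h, S) = -9 + S
n(E) = 9 - 7*E*(1 + E) (n(E) = -3 + (12 - 7*E*(1 + E)) = 9 - 7*E*(1 + E))
(C(64, -355) - 74232)/(n(-18) - 25211) = ((-9 - 355) - 74232)/((9 - 7*(-18)*(1 - 18)) - 25211) = (-364 - 74232)/((9 - 7*(-18)*(-17)) - 25211) = -74596/((9 - 2142) - 25211) = -74596/(-2133 - 25211) = -74596/(-27344) = -74596*(-1/27344) = 18649/6836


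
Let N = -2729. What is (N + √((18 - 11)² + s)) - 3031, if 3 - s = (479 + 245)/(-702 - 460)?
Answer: -5760 + √17763494/581 ≈ -5752.7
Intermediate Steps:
s = 2105/581 (s = 3 - (479 + 245)/(-702 - 460) = 3 - 724/(-1162) = 3 - 724*(-1)/1162 = 3 - 1*(-362/581) = 3 + 362/581 = 2105/581 ≈ 3.6231)
(N + √((18 - 11)² + s)) - 3031 = (-2729 + √((18 - 11)² + 2105/581)) - 3031 = (-2729 + √(7² + 2105/581)) - 3031 = (-2729 + √(49 + 2105/581)) - 3031 = (-2729 + √(30574/581)) - 3031 = (-2729 + √17763494/581) - 3031 = -5760 + √17763494/581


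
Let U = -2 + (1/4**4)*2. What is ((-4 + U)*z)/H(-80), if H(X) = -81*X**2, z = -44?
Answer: -8437/16588800 ≈ -0.00050860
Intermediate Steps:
U = -255/128 (U = -2 + (1/256)*2 = -2 + 1/128 = -255/128 ≈ -1.9922)
((-4 + U)*z)/H(-80) = ((-4 - 255/128)*(-44))/((-81*(-80)**2)) = (-767/128*(-44))/((-81*6400)) = (8437/32)/(-518400) = (8437/32)*(-1/518400) = -8437/16588800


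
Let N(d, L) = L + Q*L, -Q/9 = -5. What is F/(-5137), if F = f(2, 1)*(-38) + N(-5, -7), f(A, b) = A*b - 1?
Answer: 360/5137 ≈ 0.070080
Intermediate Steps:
Q = 45 (Q = -9*(-5) = 45)
N(d, L) = 46*L (N(d, L) = L + 45*L = 46*L)
f(A, b) = -1 + A*b
F = -360 (F = (-1 + 2*1)*(-38) + 46*(-7) = (-1 + 2)*(-38) - 322 = 1*(-38) - 322 = -38 - 322 = -360)
F/(-5137) = -360/(-5137) = -360*(-1/5137) = 360/5137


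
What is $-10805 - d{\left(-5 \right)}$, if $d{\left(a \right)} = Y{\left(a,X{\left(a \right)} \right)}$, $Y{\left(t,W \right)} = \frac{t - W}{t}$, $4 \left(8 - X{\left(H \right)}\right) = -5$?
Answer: $- \frac{216157}{20} \approx -10808.0$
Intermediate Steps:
$X{\left(H \right)} = \frac{37}{4}$ ($X{\left(H \right)} = 8 - - \frac{5}{4} = 8 + \frac{5}{4} = \frac{37}{4}$)
$Y{\left(t,W \right)} = \frac{t - W}{t}$
$d{\left(a \right)} = \frac{- \frac{37}{4} + a}{a}$ ($d{\left(a \right)} = \frac{a - \frac{37}{4}}{a} = \frac{- \frac{37}{4} + a}{a}$)
$-10805 - d{\left(-5 \right)} = -10805 - \frac{- \frac{37}{4} - 5}{-5} = -10805 - \left(- \frac{1}{5}\right) \left(- \frac{57}{4}\right) = -10805 - \frac{57}{20} = - \frac{216157}{20}$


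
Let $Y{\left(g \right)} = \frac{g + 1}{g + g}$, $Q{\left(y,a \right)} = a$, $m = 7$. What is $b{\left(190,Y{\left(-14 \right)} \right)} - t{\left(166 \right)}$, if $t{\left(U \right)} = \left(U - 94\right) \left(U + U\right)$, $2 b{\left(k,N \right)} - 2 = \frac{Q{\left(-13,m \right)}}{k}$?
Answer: $- \frac{9083133}{380} \approx -23903.0$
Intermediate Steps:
$Y{\left(g \right)} = \frac{1 + g}{2 g}$
$b{\left(k,N \right)} = 1 + \frac{7}{2 k}$ ($b{\left(k,N \right)} = 1 + \frac{7 \frac{1}{k}}{2} = 1 + \frac{7}{2 k}$)
$t{\left(U \right)} = 2 U \left(-94 + U\right)$ ($t{\left(U \right)} = \left(-94 + U\right) 2 U = 2 U \left(-94 + U\right)$)
$b{\left(190,Y{\left(-14 \right)} \right)} - t{\left(166 \right)} = \frac{\frac{7}{2} + 190}{190} - 2 \cdot 166 \left(-94 + 166\right) = \frac{1}{190} \cdot \frac{387}{2} - 2 \cdot 166 \cdot 72 = \frac{387}{380} - 23904 = - \frac{9083133}{380}$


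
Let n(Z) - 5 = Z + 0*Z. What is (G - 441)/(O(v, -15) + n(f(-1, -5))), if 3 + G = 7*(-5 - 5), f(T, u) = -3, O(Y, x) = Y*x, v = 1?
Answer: 514/13 ≈ 39.538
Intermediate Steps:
G = -73 (G = -3 + 7*(-5 - 5) = -3 + 7*(-10) = -3 - 70 = -73)
n(Z) = 5 + Z (n(Z) = 5 + (Z + 0*Z) = 5 + (Z + 0) = 5 + Z)
(G - 441)/(O(v, -15) + n(f(-1, -5))) = (-73 - 441)/(1*(-15) + (5 - 3)) = -514/(-15 + 2) = -514/(-13) = -514*(-1/13) = 514/13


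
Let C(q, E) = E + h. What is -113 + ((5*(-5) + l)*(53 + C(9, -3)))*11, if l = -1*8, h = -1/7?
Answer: -127478/7 ≈ -18211.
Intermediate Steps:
h = -⅐ (h = -1*⅐ = -⅐ ≈ -0.14286)
C(q, E) = -⅐ + E (C(q, E) = E - ⅐ = -⅐ + E)
l = -8
-113 + ((5*(-5) + l)*(53 + C(9, -3)))*11 = -113 + ((5*(-5) - 8)*(53 + (-⅐ - 3)))*11 = -113 + ((-25 - 8)*(53 - 22/7))*11 = -113 - 33*349/7*11 = -113 - 11517/7*11 = -113 - 126687/7 = -127478/7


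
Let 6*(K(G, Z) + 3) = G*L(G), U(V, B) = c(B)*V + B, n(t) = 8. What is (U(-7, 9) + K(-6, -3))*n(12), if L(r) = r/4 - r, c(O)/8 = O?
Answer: -4020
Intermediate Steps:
c(O) = 8*O
L(r) = -3*r/4 (L(r) = r*(¼) - r = r/4 - r = -3*r/4)
U(V, B) = B + 8*B*V (U(V, B) = (8*B)*V + B = 8*B*V + B = B + 8*B*V)
K(G, Z) = -3 - G²/8 (K(G, Z) = -3 + (G*(-3*G/4))/6 = -3 + (-3*G²/4)/6 = -3 - G²/8)
(U(-7, 9) + K(-6, -3))*n(12) = (9*(1 + 8*(-7)) + (-3 - ⅛*(-6)²))*8 = (9*(1 - 56) + (-3 - ⅛*36))*8 = (9*(-55) + (-3 - 9/2))*8 = (-495 - 15/2)*8 = -1005/2*8 = -4020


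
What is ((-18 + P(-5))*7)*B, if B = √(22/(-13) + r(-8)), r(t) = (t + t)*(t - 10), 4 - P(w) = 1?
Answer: -105*√48386/13 ≈ -1776.7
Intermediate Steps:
P(w) = 3 (P(w) = 4 - 1*1 = 4 - 1 = 3)
r(t) = 2*t*(-10 + t) (r(t) = (2*t)*(-10 + t) = 2*t*(-10 + t))
B = √48386/13 (B = √(22/(-13) + 2*(-8)*(-10 - 8)) = √(22*(-1/13) + 2*(-8)*(-18)) = √(-22/13 + 288) = √(3722/13) = √48386/13 ≈ 16.921)
((-18 + P(-5))*7)*B = ((-18 + 3)*7)*(√48386/13) = (-15*7)*(√48386/13) = -105*√48386/13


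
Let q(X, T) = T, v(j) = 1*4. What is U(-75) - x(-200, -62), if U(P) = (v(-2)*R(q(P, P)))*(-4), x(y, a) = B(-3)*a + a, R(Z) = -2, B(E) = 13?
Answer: 900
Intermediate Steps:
v(j) = 4
x(y, a) = 14*a (x(y, a) = 13*a + a = 14*a)
U(P) = 32 (U(P) = (4*(-2))*(-4) = -8*(-4) = 32)
U(-75) - x(-200, -62) = 32 - 14*(-62) = 32 - 1*(-868) = 32 + 868 = 900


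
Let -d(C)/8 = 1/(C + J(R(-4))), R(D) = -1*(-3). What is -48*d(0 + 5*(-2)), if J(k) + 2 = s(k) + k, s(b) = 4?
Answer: -384/5 ≈ -76.800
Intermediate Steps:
R(D) = 3
J(k) = 2 + k (J(k) = -2 + (4 + k) = 2 + k)
d(C) = -8/(5 + C) (d(C) = -8/(C + (2 + 3)) = -8/(C + 5) = -8/(5 + C))
-48*d(0 + 5*(-2)) = -(-384)/(5 + (0 + 5*(-2))) = -(-384)/(5 + (0 - 10)) = -(-384)/(5 - 10) = -(-384)/(-5) = -(-384)*(-1)/5 = -48*8/5 = -384/5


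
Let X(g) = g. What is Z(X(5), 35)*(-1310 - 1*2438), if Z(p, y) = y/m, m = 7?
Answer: -18740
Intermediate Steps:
Z(p, y) = y/7
Z(X(5), 35)*(-1310 - 1*2438) = ((⅐)*35)*(-1310 - 1*2438) = 5*(-1310 - 2438) = 5*(-3748) = -18740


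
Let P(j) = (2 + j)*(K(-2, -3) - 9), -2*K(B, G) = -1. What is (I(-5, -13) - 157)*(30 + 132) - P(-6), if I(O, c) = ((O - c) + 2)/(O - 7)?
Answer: -25603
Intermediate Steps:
K(B, G) = ½ (K(B, G) = -½*(-1) = ½)
P(j) = -17 - 17*j/2 (P(j) = (2 + j)*(½ - 9) = (2 + j)*(-17/2) = -17 - 17*j/2)
I(O, c) = (2 + O - c)/(-7 + O)
(I(-5, -13) - 157)*(30 + 132) - P(-6) = ((2 - 5 - 1*(-13))/(-7 - 5) - 157)*(30 + 132) - (-17 - 17/2*(-6)) = ((2 - 5 + 13)/(-12) - 157)*162 - (-17 + 51) = (-1/12*10 - 157)*162 - 1*34 = (-⅚ - 157)*162 - 34 = -947/6*162 - 34 = -25569 - 34 = -25603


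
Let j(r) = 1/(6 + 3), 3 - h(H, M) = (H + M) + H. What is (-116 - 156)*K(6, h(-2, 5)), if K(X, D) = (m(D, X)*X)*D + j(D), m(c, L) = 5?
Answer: -147152/9 ≈ -16350.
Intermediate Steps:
h(H, M) = 3 - M - 2*H (h(H, M) = 3 - ((H + M) + H) = 3 - (M + 2*H) = 3 + (-M - 2*H) = 3 - M - 2*H)
j(r) = ⅑ (j(r) = 1/9 = ⅑)
K(X, D) = ⅑ + 5*D*X (K(X, D) = (5*X)*D + ⅑ = 5*D*X + ⅑ = ⅑ + 5*D*X)
(-116 - 156)*K(6, h(-2, 5)) = (-116 - 156)*(⅑ + 5*(3 - 1*5 - 2*(-2))*6) = -272*(⅑ + 5*(3 - 5 + 4)*6) = -272*(⅑ + 5*2*6) = -272*(⅑ + 60) = -272*541/9 = -147152/9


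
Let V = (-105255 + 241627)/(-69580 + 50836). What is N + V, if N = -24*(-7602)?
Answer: 854917235/4686 ≈ 1.8244e+5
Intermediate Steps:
N = 182448
V = -34093/4686 (V = 136372/(-18744) = 136372*(-1/18744) = -34093/4686 ≈ -7.2755)
N + V = 182448 - 34093/4686 = 854917235/4686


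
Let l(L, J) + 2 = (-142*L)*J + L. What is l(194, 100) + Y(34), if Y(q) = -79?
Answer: -2754687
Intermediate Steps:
l(L, J) = -2 + L - 142*J*L (l(L, J) = -2 + ((-142*L)*J + L) = -2 + (-142*J*L + L) = -2 + (L - 142*J*L) = -2 + L - 142*J*L)
l(194, 100) + Y(34) = (-2 + 194 - 142*100*194) - 79 = (-2 + 194 - 2754800) - 79 = -2754608 - 79 = -2754687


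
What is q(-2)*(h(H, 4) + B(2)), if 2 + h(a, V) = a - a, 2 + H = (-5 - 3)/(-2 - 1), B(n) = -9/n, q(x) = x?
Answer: 13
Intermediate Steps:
H = ⅔ (H = -2 + (-5 - 3)/(-2 - 1) = -2 - 8/(-3) = -2 - 8*(-⅓) = -2 + 8/3 = ⅔ ≈ 0.66667)
h(a, V) = -2 (h(a, V) = -2 + (a - a) = -2 + 0 = -2)
q(-2)*(h(H, 4) + B(2)) = -2*(-2 - 9/2) = -2*(-13/2) = 13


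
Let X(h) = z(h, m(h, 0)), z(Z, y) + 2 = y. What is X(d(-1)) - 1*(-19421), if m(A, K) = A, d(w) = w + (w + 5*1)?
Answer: 19422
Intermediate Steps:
d(w) = 5 + 2*w (d(w) = w + (w + 5) = w + (5 + w) = 5 + 2*w)
z(Z, y) = -2 + y
X(h) = -2 + h
X(d(-1)) - 1*(-19421) = (-2 + (5 + 2*(-1))) - 1*(-19421) = (-2 + (5 - 2)) + 19421 = (-2 + 3) + 19421 = 1 + 19421 = 19422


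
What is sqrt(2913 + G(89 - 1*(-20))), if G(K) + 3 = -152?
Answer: sqrt(2758) ≈ 52.517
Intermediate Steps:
G(K) = -155 (G(K) = -3 - 152 = -155)
sqrt(2913 + G(89 - 1*(-20))) = sqrt(2913 - 155) = sqrt(2758)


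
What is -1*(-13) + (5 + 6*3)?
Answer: 36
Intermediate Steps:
-1*(-13) + (5 + 6*3) = 13 + (5 + 18) = 13 + 23 = 36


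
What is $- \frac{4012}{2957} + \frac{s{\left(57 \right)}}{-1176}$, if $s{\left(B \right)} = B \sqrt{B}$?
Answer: $- \frac{4012}{2957} - \frac{19 \sqrt{57}}{392} \approx -1.7227$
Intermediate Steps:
$s{\left(B \right)} = B^{\frac{3}{2}}$
$- \frac{4012}{2957} + \frac{s{\left(57 \right)}}{-1176} = - \frac{4012}{2957} + \frac{57^{\frac{3}{2}}}{-1176} = \left(-4012\right) \frac{1}{2957} + 57 \sqrt{57} \left(- \frac{1}{1176}\right) = - \frac{4012}{2957} - \frac{19 \sqrt{57}}{392}$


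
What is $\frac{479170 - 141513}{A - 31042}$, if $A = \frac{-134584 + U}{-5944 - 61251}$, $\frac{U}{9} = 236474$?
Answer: $- \frac{22688862115}{2087860872} \approx -10.867$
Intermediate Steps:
$U = 2128266$ ($U = 9 \cdot 236474 = 2128266$)
$A = - \frac{1993682}{67195}$ ($A = \frac{-134584 + 2128266}{-5944 - 61251} = \frac{1993682}{-67195} = 1993682 \left(- \frac{1}{67195}\right) = - \frac{1993682}{67195} \approx -29.67$)
$\frac{479170 - 141513}{A - 31042} = \frac{479170 - 141513}{- \frac{1993682}{67195} - 31042} = \frac{337657}{- \frac{2087860872}{67195}} = 337657 \left(- \frac{67195}{2087860872}\right) = - \frac{22688862115}{2087860872}$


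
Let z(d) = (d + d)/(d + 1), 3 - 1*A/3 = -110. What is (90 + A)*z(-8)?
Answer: 6864/7 ≈ 980.57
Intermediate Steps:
A = 339 (A = 9 - 3*(-110) = 9 + 330 = 339)
z(d) = 2*d/(1 + d) (z(d) = (2*d)/(1 + d) = 2*d/(1 + d))
(90 + A)*z(-8) = (90 + 339)*(2*(-8)/(1 - 8)) = 429*(2*(-8)/(-7)) = 429*(2*(-8)*(-⅐)) = 429*(16/7) = 6864/7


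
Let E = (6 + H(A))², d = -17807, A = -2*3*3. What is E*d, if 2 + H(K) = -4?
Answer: 0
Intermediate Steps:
A = -18 (A = -6*3 = -18)
H(K) = -6 (H(K) = -2 - 4 = -6)
E = 0 (E = (6 - 6)² = 0² = 0)
E*d = 0*(-17807) = 0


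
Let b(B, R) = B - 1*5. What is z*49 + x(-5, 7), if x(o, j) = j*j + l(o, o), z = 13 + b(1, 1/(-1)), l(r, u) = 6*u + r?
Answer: 455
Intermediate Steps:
l(r, u) = r + 6*u
b(B, R) = -5 + B (b(B, R) = B - 5 = -5 + B)
z = 9 (z = 13 + (-5 + 1) = 13 - 4 = 9)
x(o, j) = j² + 7*o (x(o, j) = j*j + (o + 6*o) = j² + 7*o)
z*49 + x(-5, 7) = 9*49 + (7² + 7*(-5)) = 441 + (49 - 35) = 441 + 14 = 455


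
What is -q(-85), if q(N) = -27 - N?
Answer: -58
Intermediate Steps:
-q(-85) = -(-27 - 1*(-85)) = -(-27 + 85) = -1*58 = -58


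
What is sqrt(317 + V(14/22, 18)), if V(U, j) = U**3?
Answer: sqrt(4644970)/121 ≈ 17.812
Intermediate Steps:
sqrt(317 + V(14/22, 18)) = sqrt(317 + (14/22)**3) = sqrt(317 + (14*(1/22))**3) = sqrt(317 + (7/11)**3) = sqrt(317 + 343/1331) = sqrt(422270/1331) = sqrt(4644970)/121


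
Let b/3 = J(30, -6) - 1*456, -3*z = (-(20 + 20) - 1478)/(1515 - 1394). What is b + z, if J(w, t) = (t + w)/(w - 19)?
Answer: -14930/11 ≈ -1357.3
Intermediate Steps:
J(w, t) = (t + w)/(-19 + w)
z = 46/11 (z = -(-(20 + 20) - 1478)/(3*(1515 - 1394)) = -(-1*40 - 1478)/(3*121) = -(-40 - 1478)/(3*121) = -(-506)/121 = -⅓*(-138/11) = 46/11 ≈ 4.1818)
b = -14976/11 (b = 3*((-6 + 30)/(-19 + 30) - 1*456) = 3*(24/11 - 456) = 3*(-4992/11) = -14976/11 ≈ -1361.5)
b + z = -14976/11 + 46/11 = -14930/11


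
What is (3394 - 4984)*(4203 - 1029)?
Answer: -5046660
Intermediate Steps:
(3394 - 4984)*(4203 - 1029) = -1590*3174 = -5046660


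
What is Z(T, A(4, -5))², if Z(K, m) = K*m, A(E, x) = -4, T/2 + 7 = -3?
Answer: 6400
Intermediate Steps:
T = -20 (T = -14 + 2*(-3) = -14 - 6 = -20)
Z(T, A(4, -5))² = (-20*(-4))² = 80² = 6400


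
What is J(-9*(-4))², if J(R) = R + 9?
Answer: 2025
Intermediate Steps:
J(R) = 9 + R
J(-9*(-4))² = (9 - 9*(-4))² = (9 + 36)² = 45² = 2025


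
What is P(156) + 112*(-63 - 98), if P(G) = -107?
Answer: -18139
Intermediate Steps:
P(156) + 112*(-63 - 98) = -107 + 112*(-63 - 98) = -107 + 112*(-161) = -107 - 18032 = -18139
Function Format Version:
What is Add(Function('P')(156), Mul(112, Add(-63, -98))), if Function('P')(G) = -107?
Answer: -18139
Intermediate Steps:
Add(Function('P')(156), Mul(112, Add(-63, -98))) = Add(-107, Mul(112, Add(-63, -98))) = Add(-107, Mul(112, -161)) = Add(-107, -18032) = -18139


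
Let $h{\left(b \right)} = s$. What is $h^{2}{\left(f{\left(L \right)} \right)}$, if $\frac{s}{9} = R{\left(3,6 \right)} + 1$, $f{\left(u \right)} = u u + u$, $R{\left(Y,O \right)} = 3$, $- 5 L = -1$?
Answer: $1296$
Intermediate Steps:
$L = \frac{1}{5}$ ($L = \left(- \frac{1}{5}\right) \left(-1\right) = \frac{1}{5} \approx 0.2$)
$f{\left(u \right)} = u + u^{2}$ ($f{\left(u \right)} = u^{2} + u = u + u^{2}$)
$s = 36$ ($s = 9 \left(3 + 1\right) = 9 \cdot 4 = 36$)
$h{\left(b \right)} = 36$
$h^{2}{\left(f{\left(L \right)} \right)} = 36^{2} = 1296$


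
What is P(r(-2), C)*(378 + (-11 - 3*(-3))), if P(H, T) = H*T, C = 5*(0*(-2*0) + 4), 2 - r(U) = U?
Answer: 30080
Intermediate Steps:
r(U) = 2 - U
C = 20 (C = 5*(0*0 + 4) = 5*(0 + 4) = 5*4 = 20)
P(r(-2), C)*(378 + (-11 - 3*(-3))) = ((2 - 1*(-2))*20)*(378 + (-11 - 3*(-3))) = ((2 + 2)*20)*(378 + (-11 + 9)) = (4*20)*(378 - 2) = 80*376 = 30080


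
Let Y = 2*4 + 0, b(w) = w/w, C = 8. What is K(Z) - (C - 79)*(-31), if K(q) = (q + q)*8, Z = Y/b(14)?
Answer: -2073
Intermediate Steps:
b(w) = 1
Y = 8 (Y = 8 + 0 = 8)
Z = 8 (Z = 8/1 = 8*1 = 8)
K(q) = 16*q (K(q) = (2*q)*8 = 16*q)
K(Z) - (C - 79)*(-31) = 16*8 - (8 - 79)*(-31) = 128 - (-71)*(-31) = 128 - 1*2201 = 128 - 2201 = -2073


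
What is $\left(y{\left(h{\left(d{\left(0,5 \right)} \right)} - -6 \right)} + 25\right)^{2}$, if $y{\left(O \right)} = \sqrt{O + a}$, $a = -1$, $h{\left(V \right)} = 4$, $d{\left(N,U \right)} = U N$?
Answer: $784$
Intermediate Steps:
$d{\left(N,U \right)} = N U$
$y{\left(O \right)} = \sqrt{-1 + O}$ ($y{\left(O \right)} = \sqrt{O - 1} = \sqrt{-1 + O}$)
$\left(y{\left(h{\left(d{\left(0,5 \right)} \right)} - -6 \right)} + 25\right)^{2} = \left(\sqrt{-1 + \left(4 - -6\right)} + 25\right)^{2} = \left(\sqrt{-1 + \left(4 + 6\right)} + 25\right)^{2} = \left(\sqrt{-1 + 10} + 25\right)^{2} = \left(\sqrt{9} + 25\right)^{2} = \left(3 + 25\right)^{2} = 28^{2} = 784$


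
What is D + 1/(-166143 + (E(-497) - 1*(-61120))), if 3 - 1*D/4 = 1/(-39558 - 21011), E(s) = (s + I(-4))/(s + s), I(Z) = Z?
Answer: 75875648324766/6322940913409 ≈ 12.000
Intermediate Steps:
E(s) = (-4 + s)/(2*s) (E(s) = (s - 4)/(s + s) = (-4 + s)/((2*s)) = (-4 + s)*(1/(2*s)) = (-4 + s)/(2*s))
D = 726832/60569 (D = 12 - 4/(-39558 - 21011) = 12 - 4/(-60569) = 12 - 4*(-1/60569) = 12 + 4/60569 = 726832/60569 ≈ 12.000)
D + 1/(-166143 + (E(-497) - 1*(-61120))) = 726832/60569 + 1/(-166143 + ((½)*(-4 - 497)/(-497) - 1*(-61120))) = 726832/60569 + 1/(-166143 + ((½)*(-1/497)*(-501) + 61120)) = 726832/60569 + 1/(-166143 + (501/994 + 61120)) = 726832/60569 + 1/(-166143 + 60753781/994) = 726832/60569 + 1/(-104392361/994) = 726832/60569 - 994/104392361 = 75875648324766/6322940913409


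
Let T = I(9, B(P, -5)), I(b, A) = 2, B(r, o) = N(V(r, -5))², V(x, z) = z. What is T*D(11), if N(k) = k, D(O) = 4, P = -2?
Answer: 8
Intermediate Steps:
B(r, o) = 25 (B(r, o) = (-5)² = 25)
T = 2
T*D(11) = 2*4 = 8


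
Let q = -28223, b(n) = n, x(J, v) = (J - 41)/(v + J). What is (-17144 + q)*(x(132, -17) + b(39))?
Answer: -207599392/115 ≈ -1.8052e+6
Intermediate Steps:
x(J, v) = (-41 + J)/(J + v)
(-17144 + q)*(x(132, -17) + b(39)) = (-17144 - 28223)*((-41 + 132)/(132 - 17) + 39) = -45367*(91/115 + 39) = -45367*4576/115 = -207599392/115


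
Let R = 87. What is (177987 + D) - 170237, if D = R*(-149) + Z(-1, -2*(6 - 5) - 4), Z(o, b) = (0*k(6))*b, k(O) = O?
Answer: -5213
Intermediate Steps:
Z(o, b) = 0 (Z(o, b) = (0*6)*b = 0*b = 0)
D = -12963 (D = 87*(-149) + 0 = -12963 + 0 = -12963)
(177987 + D) - 170237 = (177987 - 12963) - 170237 = 165024 - 170237 = -5213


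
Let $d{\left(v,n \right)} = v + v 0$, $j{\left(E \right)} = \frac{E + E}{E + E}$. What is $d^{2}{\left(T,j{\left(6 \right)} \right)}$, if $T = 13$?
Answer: $169$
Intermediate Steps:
$j{\left(E \right)} = 1$ ($j{\left(E \right)} = \frac{2 E}{2 E} = 2 E \frac{1}{2 E} = 1$)
$d{\left(v,n \right)} = v$ ($d{\left(v,n \right)} = v + 0 = v$)
$d^{2}{\left(T,j{\left(6 \right)} \right)} = 13^{2} = 169$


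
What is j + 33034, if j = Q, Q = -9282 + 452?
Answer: 24204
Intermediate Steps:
Q = -8830
j = -8830
j + 33034 = -8830 + 33034 = 24204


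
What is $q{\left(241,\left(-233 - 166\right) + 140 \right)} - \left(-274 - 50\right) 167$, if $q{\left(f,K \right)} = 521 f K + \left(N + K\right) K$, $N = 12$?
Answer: $-32402218$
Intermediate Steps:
$q{\left(f,K \right)} = K \left(12 + K\right) + 521 K f$ ($q{\left(f,K \right)} = 521 f K + \left(12 + K\right) K = 521 K f + K \left(12 + K\right) = K \left(12 + K\right) + 521 K f$)
$q{\left(241,\left(-233 - 166\right) + 140 \right)} - \left(-274 - 50\right) 167 = \left(\left(-233 - 166\right) + 140\right) \left(12 + \left(\left(-233 - 166\right) + 140\right) + 521 \cdot 241\right) - \left(-274 - 50\right) 167 = \left(-399 + 140\right) \left(12 + \left(-399 + 140\right) + 125561\right) - \left(-324\right) 167 = - 259 \left(12 - 259 + 125561\right) - -54108 = \left(-259\right) 125314 + 54108 = -32456326 + 54108 = -32402218$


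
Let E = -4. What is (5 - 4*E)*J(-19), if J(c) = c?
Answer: -399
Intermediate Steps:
(5 - 4*E)*J(-19) = (5 - 4*(-4))*(-19) = (5 + 16)*(-19) = 21*(-19) = -399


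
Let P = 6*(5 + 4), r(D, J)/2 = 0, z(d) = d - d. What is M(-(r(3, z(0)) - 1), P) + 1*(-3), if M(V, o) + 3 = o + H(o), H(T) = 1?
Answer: 49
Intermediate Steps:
z(d) = 0
r(D, J) = 0 (r(D, J) = 2*0 = 0)
P = 54 (P = 6*9 = 54)
M(V, o) = -2 + o (M(V, o) = -3 + (o + 1) = -3 + (1 + o) = -2 + o)
M(-(r(3, z(0)) - 1), P) + 1*(-3) = (-2 + 54) + 1*(-3) = 52 - 3 = 49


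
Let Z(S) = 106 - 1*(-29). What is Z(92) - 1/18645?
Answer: 2517074/18645 ≈ 135.00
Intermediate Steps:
Z(S) = 135 (Z(S) = 106 + 29 = 135)
Z(92) - 1/18645 = 135 - 1/18645 = 2517074/18645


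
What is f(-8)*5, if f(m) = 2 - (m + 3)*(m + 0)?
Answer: -190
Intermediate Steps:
f(m) = 2 - m*(3 + m) (f(m) = 2 - (3 + m)*m = 2 - m*(3 + m))
f(-8)*5 = (2 - 1*(-8)² - 3*(-8))*5 = (2 - 1*64 + 24)*5 = (2 - 64 + 24)*5 = -38*5 = -190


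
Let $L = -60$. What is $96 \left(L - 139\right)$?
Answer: $-19104$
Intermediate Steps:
$96 \left(L - 139\right) = 96 \left(-60 - 139\right) = 96 \left(-199\right) = -19104$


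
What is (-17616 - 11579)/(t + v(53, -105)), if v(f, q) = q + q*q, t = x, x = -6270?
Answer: -5839/930 ≈ -6.2785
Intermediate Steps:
t = -6270
v(f, q) = q + q²
(-17616 - 11579)/(t + v(53, -105)) = (-17616 - 11579)/(-6270 - 105*(1 - 105)) = -29195/(-6270 - 105*(-104)) = -29195/(-6270 + 10920) = -29195/4650 = -29195*1/4650 = -5839/930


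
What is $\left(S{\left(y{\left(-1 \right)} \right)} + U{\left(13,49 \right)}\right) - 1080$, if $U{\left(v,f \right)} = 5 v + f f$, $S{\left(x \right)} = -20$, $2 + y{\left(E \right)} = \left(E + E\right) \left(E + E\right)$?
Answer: $1366$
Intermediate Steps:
$y{\left(E \right)} = -2 + 4 E^{2}$ ($y{\left(E \right)} = -2 + \left(E + E\right) \left(E + E\right) = -2 + 2 E 2 E = -2 + 4 E^{2}$)
$U{\left(v,f \right)} = f^{2} + 5 v$ ($U{\left(v,f \right)} = 5 v + f^{2} = f^{2} + 5 v$)
$\left(S{\left(y{\left(-1 \right)} \right)} + U{\left(13,49 \right)}\right) - 1080 = \left(-20 + \left(49^{2} + 5 \cdot 13\right)\right) - 1080 = \left(-20 + \left(2401 + 65\right)\right) - 1080 = \left(-20 + 2466\right) - 1080 = 2446 - 1080 = 1366$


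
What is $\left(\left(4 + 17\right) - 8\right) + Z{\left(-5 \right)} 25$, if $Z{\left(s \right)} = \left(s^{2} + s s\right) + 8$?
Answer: $1463$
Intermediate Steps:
$Z{\left(s \right)} = 8 + 2 s^{2}$ ($Z{\left(s \right)} = \left(s^{2} + s^{2}\right) + 8 = 2 s^{2} + 8 = 8 + 2 s^{2}$)
$\left(\left(4 + 17\right) - 8\right) + Z{\left(-5 \right)} 25 = \left(\left(4 + 17\right) - 8\right) + \left(8 + 2 \left(-5\right)^{2}\right) 25 = \left(21 - 8\right) + \left(8 + 2 \cdot 25\right) 25 = 13 + \left(8 + 50\right) 25 = 13 + 58 \cdot 25 = 13 + 1450 = 1463$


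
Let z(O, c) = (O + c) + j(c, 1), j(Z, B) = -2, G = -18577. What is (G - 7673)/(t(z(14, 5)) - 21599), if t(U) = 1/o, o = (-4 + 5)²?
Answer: 13125/10799 ≈ 1.2154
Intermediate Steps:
z(O, c) = -2 + O + c (z(O, c) = (O + c) - 2 = -2 + O + c)
o = 1 (o = 1² = 1)
t(U) = 1 (t(U) = 1/1 = 1)
(G - 7673)/(t(z(14, 5)) - 21599) = (-18577 - 7673)/(1 - 21599) = -26250/(-21598) = -26250*(-1/21598) = 13125/10799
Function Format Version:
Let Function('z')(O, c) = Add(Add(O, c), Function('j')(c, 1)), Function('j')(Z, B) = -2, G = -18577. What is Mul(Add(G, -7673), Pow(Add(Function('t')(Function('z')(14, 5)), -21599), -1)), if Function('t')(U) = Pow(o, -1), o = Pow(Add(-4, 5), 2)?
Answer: Rational(13125, 10799) ≈ 1.2154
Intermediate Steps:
Function('z')(O, c) = Add(-2, O, c) (Function('z')(O, c) = Add(Add(O, c), -2) = Add(-2, O, c))
o = 1 (o = Pow(1, 2) = 1)
Function('t')(U) = 1 (Function('t')(U) = Pow(1, -1) = 1)
Mul(Add(G, -7673), Pow(Add(Function('t')(Function('z')(14, 5)), -21599), -1)) = Mul(Add(-18577, -7673), Pow(Add(1, -21599), -1)) = Mul(-26250, Pow(-21598, -1)) = Mul(-26250, Rational(-1, 21598)) = Rational(13125, 10799)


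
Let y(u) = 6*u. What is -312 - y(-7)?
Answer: -270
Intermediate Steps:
-312 - y(-7) = -312 - 6*(-7) = -312 - 1*(-42) = -312 + 42 = -270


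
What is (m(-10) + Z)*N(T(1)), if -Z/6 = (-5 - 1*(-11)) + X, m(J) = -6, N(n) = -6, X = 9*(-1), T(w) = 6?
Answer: -72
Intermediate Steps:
X = -9
Z = 18 (Z = -6*((-5 - 1*(-11)) - 9) = -6*((-5 + 11) - 9) = -6*(6 - 9) = -6*(-3) = 18)
(m(-10) + Z)*N(T(1)) = (-6 + 18)*(-6) = 12*(-6) = -72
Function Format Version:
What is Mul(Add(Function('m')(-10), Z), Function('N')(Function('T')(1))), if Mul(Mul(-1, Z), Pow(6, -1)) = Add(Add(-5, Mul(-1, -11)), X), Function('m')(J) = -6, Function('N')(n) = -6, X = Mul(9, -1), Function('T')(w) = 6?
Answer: -72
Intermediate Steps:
X = -9
Z = 18 (Z = Mul(-6, Add(Add(-5, Mul(-1, -11)), -9)) = Mul(-6, Add(Add(-5, 11), -9)) = Mul(-6, Add(6, -9)) = Mul(-6, -3) = 18)
Mul(Add(Function('m')(-10), Z), Function('N')(Function('T')(1))) = Mul(Add(-6, 18), -6) = Mul(12, -6) = -72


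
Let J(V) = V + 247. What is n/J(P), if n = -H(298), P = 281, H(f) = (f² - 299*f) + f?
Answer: 0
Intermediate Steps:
H(f) = f² - 298*f
J(V) = 247 + V
n = 0 (n = -298*(-298 + 298) = -298*0 = -1*0 = 0)
n/J(P) = 0/(247 + 281) = 0/528 = 0*(1/528) = 0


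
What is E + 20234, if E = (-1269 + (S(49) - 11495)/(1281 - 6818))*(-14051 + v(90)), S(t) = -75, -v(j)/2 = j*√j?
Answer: 98678156691/5537 + 3788036820*√10/5537 ≈ 1.9985e+7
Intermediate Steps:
v(j) = -2*j^(3/2) (v(j) = -2*j*√j = -2*j^(3/2))
E = 98566121033/5537 + 3788036820*√10/5537 (E = (-1269 + (-75 - 11495)/(1281 - 6818))*(-14051 - 540*√10) = (-1269 - 11570/(-5537))*(-14051 - 540*√10) = (-1269 - 11570*(-1/5537))*(-14051 - 540*√10) = (-1269 + 11570/5537)*(-14051 - 540*√10) = -7014883*(-14051 - 540*√10)/5537 = 98566121033/5537 + 3788036820*√10/5537 ≈ 1.9965e+7)
E + 20234 = (98566121033/5537 + 3788036820*√10/5537) + 20234 = 98678156691/5537 + 3788036820*√10/5537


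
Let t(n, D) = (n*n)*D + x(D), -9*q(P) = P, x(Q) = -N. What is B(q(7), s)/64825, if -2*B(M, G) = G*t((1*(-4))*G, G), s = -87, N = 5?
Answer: -916636611/129650 ≈ -7070.1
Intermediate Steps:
x(Q) = -5 (x(Q) = -1*5 = -5)
q(P) = -P/9
t(n, D) = -5 + D*n² (t(n, D) = (n*n)*D - 5 = n²*D - 5 = D*n² - 5 = -5 + D*n²)
B(M, G) = -G*(-5 + 16*G³)/2 (B(M, G) = -G*(-5 + G*((1*(-4))*G)²)/2 = -G*(-5 + G*(-4*G)²)/2 = -G*(-5 + G*(16*G²))/2 = -G*(-5 + 16*G³)/2)
B(q(7), s)/64825 = ((½)*(-87)*(5 - 16*(-87)³))/64825 = ((½)*(-87)*(5 - 16*(-658503)))*(1/64825) = ((½)*(-87)*(5 + 10536048))*(1/64825) = ((½)*(-87)*10536053)*(1/64825) = -916636611/2*1/64825 = -916636611/129650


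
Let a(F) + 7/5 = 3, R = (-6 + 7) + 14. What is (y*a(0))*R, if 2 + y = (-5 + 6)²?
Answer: -24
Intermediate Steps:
R = 15 (R = 1 + 14 = 15)
a(F) = 8/5 (a(F) = -7/5 + 3 = 8/5)
y = -1 (y = -2 + (-5 + 6)² = -2 + 1² = -2 + 1 = -1)
(y*a(0))*R = -1*8/5*15 = -8/5*15 = -24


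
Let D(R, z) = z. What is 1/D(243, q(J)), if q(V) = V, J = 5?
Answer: ⅕ ≈ 0.20000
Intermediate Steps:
1/D(243, q(J)) = 1/5 = ⅕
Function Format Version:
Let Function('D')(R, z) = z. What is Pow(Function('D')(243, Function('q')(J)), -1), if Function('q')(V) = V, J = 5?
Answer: Rational(1, 5) ≈ 0.20000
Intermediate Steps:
Pow(Function('D')(243, Function('q')(J)), -1) = Pow(5, -1) = Rational(1, 5)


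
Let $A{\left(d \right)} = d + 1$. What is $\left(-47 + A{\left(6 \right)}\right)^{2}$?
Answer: $1600$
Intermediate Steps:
$A{\left(d \right)} = 1 + d$
$\left(-47 + A{\left(6 \right)}\right)^{2} = \left(-47 + \left(1 + 6\right)\right)^{2} = \left(-47 + 7\right)^{2} = \left(-40\right)^{2} = 1600$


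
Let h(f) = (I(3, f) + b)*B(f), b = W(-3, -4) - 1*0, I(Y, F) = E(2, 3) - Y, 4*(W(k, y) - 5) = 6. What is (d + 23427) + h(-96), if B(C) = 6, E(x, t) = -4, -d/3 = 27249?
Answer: -58323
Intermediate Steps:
d = -81747 (d = -3*27249 = -81747)
W(k, y) = 13/2 (W(k, y) = 5 + (¼)*6 = 5 + 3/2 = 13/2)
I(Y, F) = -4 - Y
b = 13/2 (b = 13/2 - 1*0 = 13/2 + 0 = 13/2 ≈ 6.5000)
h(f) = -3 (h(f) = ((-4 - 1*3) + 13/2)*6 = ((-4 - 3) + 13/2)*6 = (-7 + 13/2)*6 = -½*6 = -3)
(d + 23427) + h(-96) = (-81747 + 23427) - 3 = -58320 - 3 = -58323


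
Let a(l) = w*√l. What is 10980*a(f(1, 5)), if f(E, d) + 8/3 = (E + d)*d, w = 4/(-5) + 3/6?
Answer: -1098*√246 ≈ -17221.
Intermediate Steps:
w = -3/10 (w = 4*(-⅕) + 3*(⅙) = -⅘ + ½ = -3/10 ≈ -0.30000)
f(E, d) = -8/3 + d*(E + d) (f(E, d) = -8/3 + (E + d)*d = -8/3 + d*(E + d))
a(l) = -3*√l/10
10980*a(f(1, 5)) = 10980*(-3*√(-8/3 + 5² + 1*5)/10) = 10980*(-3*√(-8/3 + 25 + 5)/10) = 10980*(-√246/10) = -1098*√246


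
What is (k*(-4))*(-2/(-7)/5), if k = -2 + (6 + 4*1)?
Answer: -64/35 ≈ -1.8286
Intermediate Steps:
k = 8 (k = -2 + (6 + 4) = -2 + 10 = 8)
(k*(-4))*(-2/(-7)/5) = (8*(-4))*(-2/(-7)/5) = -32*(-2*(-⅐))/5 = -64/(7*5) = -32*2/35 = -64/35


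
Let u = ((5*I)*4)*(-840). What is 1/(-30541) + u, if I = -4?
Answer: 2052355199/30541 ≈ 67200.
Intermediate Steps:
u = 67200 (u = ((5*(-4))*4)*(-840) = -20*4*(-840) = -80*(-840) = 67200)
1/(-30541) + u = 1/(-30541) + 67200 = -1/30541 + 67200 = 2052355199/30541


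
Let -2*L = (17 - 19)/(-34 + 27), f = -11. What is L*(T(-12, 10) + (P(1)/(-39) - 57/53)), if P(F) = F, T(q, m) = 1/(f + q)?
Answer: 54415/332787 ≈ 0.16351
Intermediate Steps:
T(q, m) = 1/(-11 + q)
L = -⅐ (L = -(17 - 19)/(2*(-34 + 27)) = -(-1)/(-7) = -(-1)*(-1)/7 = -½*2/7 = -⅐ ≈ -0.14286)
L*(T(-12, 10) + (P(1)/(-39) - 57/53)) = -(1/(-11 - 12) + (1/(-39) - 57/53))/7 = -(1/(-23) + (1*(-1/39) - 57*1/53))/7 = -(-1/23 + (-1/39 - 57/53))/7 = -(-1/23 - 2276/2067)/7 = -⅐*(-54415/47541) = 54415/332787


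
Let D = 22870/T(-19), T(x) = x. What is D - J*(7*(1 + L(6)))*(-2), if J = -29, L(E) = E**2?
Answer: -308288/19 ≈ -16226.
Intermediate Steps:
D = -22870/19 (D = 22870/(-19) = 22870*(-1/19) = -22870/19 ≈ -1203.7)
D - J*(7*(1 + L(6)))*(-2) = -22870/19 - (-29)*(7*(1 + 6**2))*(-2) = -22870/19 - (-29)*(7*(1 + 36))*(-2) = -22870/19 - (-29)*(7*37)*(-2) = -22870/19 - (-29)*259*(-2) = -22870/19 - (-29)*(-518) = -22870/19 - 1*15022 = -22870/19 - 15022 = -308288/19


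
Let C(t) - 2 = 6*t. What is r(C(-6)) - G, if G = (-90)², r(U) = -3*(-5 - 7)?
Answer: -8064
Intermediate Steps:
C(t) = 2 + 6*t
r(U) = 36 (r(U) = -3*(-12) = 36)
G = 8100
r(C(-6)) - G = 36 - 1*8100 = 36 - 8100 = -8064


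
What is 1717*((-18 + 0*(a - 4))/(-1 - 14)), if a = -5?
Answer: 10302/5 ≈ 2060.4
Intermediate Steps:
1717*((-18 + 0*(a - 4))/(-1 - 14)) = 1717*((-18 + 0*(-5 - 4))/(-1 - 14)) = 1717*((-18 + 0*(-9))/(-15)) = 1717*((-18 + 0)*(-1/15)) = 1717*(-18*(-1/15)) = 1717*(6/5) = 10302/5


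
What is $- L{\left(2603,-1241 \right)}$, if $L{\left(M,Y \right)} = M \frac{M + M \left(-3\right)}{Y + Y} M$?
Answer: $- \frac{17636910227}{1241} \approx -1.4212 \cdot 10^{7}$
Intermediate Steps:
$L{\left(M,Y \right)} = - \frac{M^{3}}{Y}$ ($L{\left(M,Y \right)} = M \frac{M - 3 M}{2 Y} M = M - 2 M \frac{1}{2 Y} M = M \left(- \frac{M}{Y}\right) M = - \frac{M^{2}}{Y} M = - \frac{M^{3}}{Y}$)
$- L{\left(2603,-1241 \right)} = - \frac{\left(-1\right) 2603^{3}}{-1241} = - \frac{\left(-1\right) 17636910227 \left(-1\right)}{1241} = \left(-1\right) \frac{17636910227}{1241} = - \frac{17636910227}{1241}$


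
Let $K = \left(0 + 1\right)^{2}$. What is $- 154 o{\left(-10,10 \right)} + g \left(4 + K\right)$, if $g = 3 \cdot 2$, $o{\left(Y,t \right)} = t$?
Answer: $-1510$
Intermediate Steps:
$K = 1$ ($K = 1^{2} = 1$)
$g = 6$
$- 154 o{\left(-10,10 \right)} + g \left(4 + K\right) = \left(-154\right) 10 + 6 \left(4 + 1\right) = -1540 + 6 \cdot 5 = -1540 + 30 = -1510$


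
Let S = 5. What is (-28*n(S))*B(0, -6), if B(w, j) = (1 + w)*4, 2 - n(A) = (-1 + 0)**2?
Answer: -112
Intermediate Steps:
n(A) = 1 (n(A) = 2 - (-1 + 0)**2 = 2 - 1*(-1)**2 = 2 - 1*1 = 2 - 1 = 1)
B(w, j) = 4 + 4*w
(-28*n(S))*B(0, -6) = (-28*1)*(4 + 4*0) = -28*(4 + 0) = -28*4 = -112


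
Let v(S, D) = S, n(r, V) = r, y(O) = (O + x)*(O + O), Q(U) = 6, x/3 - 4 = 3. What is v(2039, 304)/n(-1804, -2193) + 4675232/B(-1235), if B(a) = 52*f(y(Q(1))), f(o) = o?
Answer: 524985341/1899612 ≈ 276.36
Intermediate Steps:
x = 21 (x = 12 + 3*3 = 12 + 9 = 21)
y(O) = 2*O*(21 + O) (y(O) = (O + 21)*(O + O) = (21 + O)*(2*O) = 2*O*(21 + O))
B(a) = 16848 (B(a) = 52*(2*6*(21 + 6)) = 52*(2*6*27) = 52*324 = 16848)
v(2039, 304)/n(-1804, -2193) + 4675232/B(-1235) = 2039/(-1804) + 4675232/16848 = 2039*(-1/1804) + 4675232*(1/16848) = -2039/1804 + 292202/1053 = 524985341/1899612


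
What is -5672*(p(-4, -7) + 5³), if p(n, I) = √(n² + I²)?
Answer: -709000 - 5672*√65 ≈ -7.5473e+5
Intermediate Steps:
p(n, I) = √(I² + n²)
-5672*(p(-4, -7) + 5³) = -5672*(√((-7)² + (-4)²) + 5³) = -5672*(√(49 + 16) + 125) = -5672*(√65 + 125) = -5672*(125 + √65) = -709000 - 5672*√65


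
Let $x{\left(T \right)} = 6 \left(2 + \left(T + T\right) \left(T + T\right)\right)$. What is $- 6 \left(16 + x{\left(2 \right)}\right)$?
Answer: $-744$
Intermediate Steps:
$x{\left(T \right)} = 12 + 24 T^{2}$ ($x{\left(T \right)} = 6 \left(2 + 2 T 2 T\right) = 6 \left(2 + 4 T^{2}\right) = 12 + 24 T^{2}$)
$- 6 \left(16 + x{\left(2 \right)}\right) = - 6 \left(16 + \left(12 + 24 \cdot 2^{2}\right)\right) = - 6 \left(16 + \left(12 + 24 \cdot 4\right)\right) = - 6 \left(16 + \left(12 + 96\right)\right) = - 6 \left(16 + 108\right) = \left(-6\right) 124 = -744$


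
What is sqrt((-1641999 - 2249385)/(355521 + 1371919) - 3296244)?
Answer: I*sqrt(153690002830353990)/215930 ≈ 1815.6*I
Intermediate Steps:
sqrt((-1641999 - 2249385)/(355521 + 1371919) - 3296244) = sqrt(-3891384/1727440 - 3296244) = sqrt(-3891384*1/1727440 - 3296244) = sqrt(-486423/215930 - 3296244) = sqrt(-711758453343/215930) = I*sqrt(153690002830353990)/215930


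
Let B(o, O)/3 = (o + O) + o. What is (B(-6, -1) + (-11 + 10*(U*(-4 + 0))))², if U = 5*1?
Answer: 62500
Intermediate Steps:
U = 5
B(o, O) = 3*O + 6*o (B(o, O) = 3*((o + O) + o) = 3*((O + o) + o) = 3*(O + 2*o) = 3*O + 6*o)
(B(-6, -1) + (-11 + 10*(U*(-4 + 0))))² = ((3*(-1) + 6*(-6)) + (-11 + 10*(5*(-4 + 0))))² = ((-3 - 36) + (-11 + 10*(5*(-4))))² = (-39 + (-11 + 10*(-20)))² = (-39 + (-11 - 200))² = (-39 - 211)² = (-250)² = 62500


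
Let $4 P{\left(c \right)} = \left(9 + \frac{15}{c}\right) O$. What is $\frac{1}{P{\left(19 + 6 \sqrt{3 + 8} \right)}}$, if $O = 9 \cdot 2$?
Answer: $- \frac{1}{378} + \frac{\sqrt{11}}{126} \approx 0.023677$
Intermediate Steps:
$O = 18$
$P{\left(c \right)} = \frac{81}{2} + \frac{135}{2 c}$ ($P{\left(c \right)} = \frac{\left(9 + \frac{15}{c}\right) 18}{4} = \frac{162 + \frac{270}{c}}{4} = \frac{81}{2} + \frac{135}{2 c}$)
$\frac{1}{P{\left(19 + 6 \sqrt{3 + 8} \right)}} = \frac{1}{\frac{27}{2} \frac{1}{19 + 6 \sqrt{3 + 8}} \left(5 + 3 \left(19 + 6 \sqrt{3 + 8}\right)\right)} = \frac{1}{\frac{27}{2} \frac{1}{19 + 6 \sqrt{11}} \left(5 + 3 \left(19 + 6 \sqrt{11}\right)\right)} = \frac{1}{\frac{27}{2} \frac{1}{19 + 6 \sqrt{11}} \left(5 + \left(57 + 18 \sqrt{11}\right)\right)} = \frac{1}{\frac{27}{2} \frac{1}{19 + 6 \sqrt{11}} \left(62 + 18 \sqrt{11}\right)} = \frac{2 \left(19 + 6 \sqrt{11}\right)}{27 \left(62 + 18 \sqrt{11}\right)}$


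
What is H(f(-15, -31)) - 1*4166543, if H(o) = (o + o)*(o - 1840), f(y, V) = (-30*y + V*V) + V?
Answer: -5436143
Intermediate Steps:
f(y, V) = V + V**2 - 30*y (f(y, V) = (-30*y + V**2) + V = (V**2 - 30*y) + V = V + V**2 - 30*y)
H(o) = 2*o*(-1840 + o) (H(o) = (2*o)*(-1840 + o) = 2*o*(-1840 + o))
H(f(-15, -31)) - 1*4166543 = 2*(-31 + (-31)**2 - 30*(-15))*(-1840 + (-31 + (-31)**2 - 30*(-15))) - 1*4166543 = 2*(-31 + 961 + 450)*(-1840 + (-31 + 961 + 450)) - 4166543 = 2*1380*(-1840 + 1380) - 4166543 = 2*1380*(-460) - 4166543 = -1269600 - 4166543 = -5436143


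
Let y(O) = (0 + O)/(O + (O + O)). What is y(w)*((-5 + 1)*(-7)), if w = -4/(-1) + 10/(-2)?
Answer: 28/3 ≈ 9.3333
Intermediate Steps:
w = -1 (w = -4*(-1) + 10*(-1/2) = 4 - 5 = -1)
y(O) = 1/3 (y(O) = O/(O + 2*O) = O/((3*O)) = O*(1/(3*O)) = 1/3)
y(w)*((-5 + 1)*(-7)) = ((-5 + 1)*(-7))/3 = (-4*(-7))/3 = (1/3)*28 = 28/3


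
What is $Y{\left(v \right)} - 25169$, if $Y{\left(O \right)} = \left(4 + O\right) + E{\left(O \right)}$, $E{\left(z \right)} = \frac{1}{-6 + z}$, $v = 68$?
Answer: $- \frac{1556013}{62} \approx -25097.0$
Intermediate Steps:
$Y{\left(O \right)} = 4 + O + \frac{1}{-6 + O}$ ($Y{\left(O \right)} = \left(4 + O\right) + \frac{1}{-6 + O} = 4 + O + \frac{1}{-6 + O}$)
$Y{\left(v \right)} - 25169 = \frac{1 + \left(-6 + 68\right) \left(4 + 68\right)}{-6 + 68} - 25169 = \frac{1 + 62 \cdot 72}{62} - 25169 = \frac{1 + 4464}{62} - 25169 = \frac{1}{62} \cdot 4465 - 25169 = \frac{4465}{62} - 25169 = - \frac{1556013}{62}$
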